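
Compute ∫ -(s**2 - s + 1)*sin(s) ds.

Use integration by parts with u = s**2 - s + 1, dv = -sin(s) ds, so v = cos(s).
Apply parts 2 times (tabular method): alternate signs, differentiate u down to 0, integrate dv up.

s**2*cos(s) - 2*s*sin(s) - s*cos(s) + sin(s) - cos(s) + C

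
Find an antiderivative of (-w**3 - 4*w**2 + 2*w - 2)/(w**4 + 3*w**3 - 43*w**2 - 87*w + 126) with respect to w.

-70*log(w - 6)/117 + log(w - 1)/32 - 17*log(w + 3)/144 - 131*log(w + 7)/416 + C

Factor the denominator: (w - 6)*(w - 1)*(w + 3)*(w + 7).
Partial-fraction decomposition: -131/(416*(w + 7)) - 17/(144*(w + 3)) + 1/(32*(w - 1)) - 70/(117*(w - 6)).
Integrate each term: A/(w−a) contributes A·log|w−a|.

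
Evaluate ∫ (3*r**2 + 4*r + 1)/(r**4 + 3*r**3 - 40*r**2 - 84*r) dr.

-log(r)/84 + 133*log(r - 6)/624 + log(r + 2)/16 - 24*log(r + 7)/91 + C

Factor the denominator: r*(r - 6)*(r + 2)*(r + 7).
Partial-fraction decomposition: -24/(91*(r + 7)) + 1/(16*(r + 2)) + 133/(624*(r - 6)) - 1/(84*r).
Integrate each term: A/(r−a) contributes A·log|r−a|.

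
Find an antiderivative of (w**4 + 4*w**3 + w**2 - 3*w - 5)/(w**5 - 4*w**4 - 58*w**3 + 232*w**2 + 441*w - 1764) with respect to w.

949*log(w - 7)/420 - 73*log(w - 4)/33 + 23*log(w - 3)/30 + log(w + 3)/120 + 547*log(w + 7)/3080 + C

Factor the denominator: (w - 7)*(w - 4)*(w - 3)*(w + 3)*(w + 7).
Partial-fraction decomposition: 547/(3080*(w + 7)) + 1/(120*(w + 3)) + 23/(30*(w - 3)) - 73/(33*(w - 4)) + 949/(420*(w - 7)).
Integrate each term: A/(w−a) contributes A·log|w−a|.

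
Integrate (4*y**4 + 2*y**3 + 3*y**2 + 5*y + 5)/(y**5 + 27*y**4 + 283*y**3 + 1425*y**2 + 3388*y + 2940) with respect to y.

Factor the denominator: (y + 2)*(y + 5)*(y + 6)*(y + 7)**2.
Partial-fraction decomposition: -20257/(20*(y + 7)) - 1807/(2*(y + 7)**2) + 4835/(4*(y + 6)) - 2305/(12*(y + 5)) + 11/(60*(y + 2)).
Integrate each term; A/(y−a) gives A·log|y−a|; A/(y−a)² gives −A/(y−a).

11*log(y + 2)/60 - 2305*log(y + 5)/12 + 4835*log(y + 6)/4 - 20257*log(y + 7)/20 + 1807/(2*y + 14) + C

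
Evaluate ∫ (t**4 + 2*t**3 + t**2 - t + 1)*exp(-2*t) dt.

Use integration by parts with u = t**4 + 2*t**3 + t**2 - t + 1, dv = exp(-2*t) dt, so v = -exp(-2*t)/2.
Apply parts 4 times (tabular method): alternate signs, differentiate u down to 0, integrate dv up.

(-t**4 - 4*t**3 - 7*t**2 - 6*t - 4)*exp(-2*t)/2 + C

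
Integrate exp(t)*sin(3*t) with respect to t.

exp(t)*sin(3*t)/10 - 3*exp(t)*cos(3*t)/10 + C

Let I denote the integral. Integrate by parts with u = sin(3*t), dv = exp(t) dt, so v = exp(t): I = exp(t)*sin(3*t) − 3·∫ exp(t)*cos(3*t) dt.
Apply parts again with u = cos(3*t), dv = exp(t) dt: ∫ exp(t)*cos(3*t) dt = exp(t)*cos(3*t) + 3·I. Substituting back brings back I: I = exp(t)*sin(3*t) - 3*exp(t)*cos(3*t) − 9·I.
Solving for I: (1 + 9)·I equals the remaining terms, so I = (1/10)·(exp(t)*sin(3*t) - 3*exp(t)*cos(3*t)).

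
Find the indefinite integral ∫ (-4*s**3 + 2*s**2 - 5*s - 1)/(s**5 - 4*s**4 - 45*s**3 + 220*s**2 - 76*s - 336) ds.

Factor the denominator: (s - 6)*(s - 4)*(s - 2)*(s + 1)*(s + 7).
Partial-fraction decomposition: 752/(3861*(s + 7)) - 1/(63*(s + 1)) - 35/(216*(s - 2)) + 49/(44*(s - 4)) - 823/(728*(s - 6)).
Integrate each term: A/(s−a) contributes A·log|s−a|.

-823*log(s - 6)/728 + 49*log(s - 4)/44 - 35*log(s - 2)/216 - log(s + 1)/63 + 752*log(s + 7)/3861 + C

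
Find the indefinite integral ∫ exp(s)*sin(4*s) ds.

Let I denote the integral. Integrate by parts with u = sin(4*s), dv = exp(s) ds, so v = exp(s): I = exp(s)*sin(4*s) − 4·∫ exp(s)*cos(4*s) ds.
Apply parts again with u = cos(4*s), dv = exp(s) ds: ∫ exp(s)*cos(4*s) ds = exp(s)*cos(4*s) + 4·I. Substituting back brings back I: I = exp(s)*sin(4*s) - 4*exp(s)*cos(4*s) − 16·I.
Solving for I: (1 + 16)·I equals the remaining terms, so I = (1/17)·(exp(s)*sin(4*s) - 4*exp(s)*cos(4*s)).

exp(s)*sin(4*s)/17 - 4*exp(s)*cos(4*s)/17 + C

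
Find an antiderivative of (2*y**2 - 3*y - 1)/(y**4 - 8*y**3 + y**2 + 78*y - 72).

Factor the denominator: (y - 6)*(y - 4)*(y - 1)*(y + 3).
Partial-fraction decomposition: -13/(126*(y + 3)) - 1/(30*(y - 1)) - 19/(42*(y - 4)) + 53/(90*(y - 6)).
Integrate each term: A/(y−a) contributes A·log|y−a|.

53*log(y - 6)/90 - 19*log(y - 4)/42 - log(y - 1)/30 - 13*log(y + 3)/126 + C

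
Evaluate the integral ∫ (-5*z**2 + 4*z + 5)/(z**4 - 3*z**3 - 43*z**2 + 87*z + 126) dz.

Factor the denominator: (z - 7)*(z - 3)*(z + 1)*(z + 6).
Partial-fraction decomposition: 199/(585*(z + 6)) - 1/(40*(z + 1)) + 7/(36*(z - 3)) - 53/(104*(z - 7)).
Integrate each term: A/(z−a) contributes A·log|z−a|.

-53*log(z - 7)/104 + 7*log(z - 3)/36 - log(z + 1)/40 + 199*log(z + 6)/585 + C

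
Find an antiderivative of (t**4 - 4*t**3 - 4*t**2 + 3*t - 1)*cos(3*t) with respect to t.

t**4*sin(3*t)/3 - 4*t**3*sin(3*t)/3 + 4*t**3*cos(3*t)/9 - 16*t**2*sin(3*t)/9 - 4*t**2*cos(3*t)/3 + 17*t*sin(3*t)/9 - 32*t*cos(3*t)/27 + 5*sin(3*t)/81 + 17*cos(3*t)/27 + C

Use integration by parts with u = t**4 - 4*t**3 - 4*t**2 + 3*t - 1, dv = cos(3*t) dt, so v = sin(3*t)/3.
Apply parts 4 times (tabular method): alternate signs, differentiate u down to 0, integrate dv up.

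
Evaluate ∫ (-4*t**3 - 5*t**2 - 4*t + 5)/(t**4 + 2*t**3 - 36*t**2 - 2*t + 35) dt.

Factor the denominator: (t - 5)*(t - 1)*(t + 1)*(t + 7).
Partial-fraction decomposition: -145/(72*(t + 7)) + 1/(9*(t + 1)) + 1/(8*(t - 1)) - 20/(9*(t - 5)).
Integrate each term: A/(t−a) contributes A·log|t−a|.

-20*log(t - 5)/9 + log(t - 1)/8 + log(t + 1)/9 - 145*log(t + 7)/72 + C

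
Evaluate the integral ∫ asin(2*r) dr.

r*asin(2*r) + sqrt(-4*r**2 + 1)/2 + C

Use integration by parts with u = arcsin(2*r), dv = dr.
Then du = 2/sqrt(-4*r**2 + 1) dr.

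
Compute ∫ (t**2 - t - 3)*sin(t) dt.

Use integration by parts with u = t**2 - t - 3, dv = sin(t) dt, so v = -cos(t).
Apply parts 2 times (tabular method): alternate signs, differentiate u down to 0, integrate dv up.

-t**2*cos(t) + 2*t*sin(t) + t*cos(t) - sin(t) + 5*cos(t) + C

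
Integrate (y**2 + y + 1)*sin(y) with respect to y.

Use integration by parts with u = y**2 + y + 1, dv = sin(y) dy, so v = -cos(y).
Apply parts 2 times (tabular method): alternate signs, differentiate u down to 0, integrate dv up.

-y**2*cos(y) + 2*y*sin(y) - y*cos(y) + sin(y) + cos(y) + C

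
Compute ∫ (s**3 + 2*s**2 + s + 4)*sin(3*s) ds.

Use integration by parts with u = s**3 + 2*s**2 + s + 4, dv = sin(3*s) ds, so v = -cos(3*s)/3.
Apply parts 3 times (tabular method): alternate signs, differentiate u down to 0, integrate dv up.

-s**3*cos(3*s)/3 + s**2*sin(3*s)/3 - 2*s**2*cos(3*s)/3 + 4*s*sin(3*s)/9 - s*cos(3*s)/9 + sin(3*s)/27 - 32*cos(3*s)/27 + C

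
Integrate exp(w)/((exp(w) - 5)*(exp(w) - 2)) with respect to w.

Let u = e^w, du = e^w dw.
The integral becomes ∫ du/((u-5)(u-2)); decompose into partial fractions.

log(exp(w) - 5)/3 - log(exp(w) - 2)/3 + C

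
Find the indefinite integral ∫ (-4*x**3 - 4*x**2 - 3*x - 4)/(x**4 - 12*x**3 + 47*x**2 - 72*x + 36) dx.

Factor the denominator: (x - 6)*(x - 3)*(x - 2)*(x - 1).
Partial-fraction decomposition: 3/(2*(x - 1)) - 29/(2*(x - 2)) + 157/(6*(x - 3)) - 103/(6*(x - 6)).
Integrate each term: A/(x−a) contributes A·log|x−a|.

-103*log(x - 6)/6 + 157*log(x - 3)/6 - 29*log(x - 2)/2 + 3*log(x - 1)/2 + C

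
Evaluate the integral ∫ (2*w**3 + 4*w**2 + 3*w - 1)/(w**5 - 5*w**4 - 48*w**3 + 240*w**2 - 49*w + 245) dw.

451*log(w - 7)/700 - 7*log(w - 5)/12 - 32*log(w + 7)/525 - atan(w)/50 + C

Factor the denominator: (w - 7)*(w - 5)*(w + 7)*(w**2 + 1).
Partial-fraction decomposition: -1/(50*(w**2 + 1)) - 32/(525*(w + 7)) - 7/(12*(w - 5)) + 451/(700*(w - 7)).
Integrate each term; A/(w−a) gives A·log|w−a|; the (Bw+D)/(w²+p²) term gives a log and an atan.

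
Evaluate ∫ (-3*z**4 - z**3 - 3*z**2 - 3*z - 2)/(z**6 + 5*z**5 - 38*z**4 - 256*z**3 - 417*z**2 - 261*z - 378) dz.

Factor the denominator: (z - 7)*(z + 3)**2*(z + 6)*(z**2 + 1).
Partial-fraction decomposition: (18*z + 151)/(23125*(z**2 + 1)) + 3764/(4329*(z + 6)) - 1691/(2250*(z + 3)) + 59/(75*(z + 3)**2) - 1929/(16250*(z - 7)).
Integrate each term; A/(z−a) gives A·log|z−a|; the (Bz+D)/(z²+p²) term gives a log and an atan.

-1929*log(z - 7)/16250 - 1691*log(z + 3)/2250 + 3764*log(z + 6)/4329 + 9*log(z**2 + 1)/23125 + 151*atan(z)/23125 - 59/(75*z + 225) + C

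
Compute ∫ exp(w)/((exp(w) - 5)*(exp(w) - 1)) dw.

Let u = e^w, du = e^w dw.
The integral becomes ∫ du/((u-1)(u-5)); decompose into partial fractions.

log(exp(w) - 5)/4 - log(exp(w) - 1)/4 + C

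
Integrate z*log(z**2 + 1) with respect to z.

Let u = z**2 + 1, so du = (2*z) dz.
The integral becomes (1/2)·∫ log(u) du; integrate by parts with u′=log(u), dv′=du.

z**2*log(z**2 + 1)/2 - z**2/2 + log(z**2 + 1)/2 + C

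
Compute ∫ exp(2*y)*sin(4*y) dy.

exp(2*y)*sin(4*y)/10 - exp(2*y)*cos(4*y)/5 + C

Let I denote the integral. Integrate by parts with u = sin(4*y), dv = exp(2*y) dy, so v = exp(2*y)/2: I = exp(2*y)*sin(4*y)/2 − 2·∫ exp(2*y)*cos(4*y) dy.
Apply parts again with u = cos(4*y), dv = exp(2*y) dy: ∫ exp(2*y)*cos(4*y) dy = exp(2*y)*cos(4*y)/2 + 2·I. Substituting back brings back I: I = exp(2*y)*sin(4*y)/2 - exp(2*y)*cos(4*y) − 4·I.
Solving for I: (1 + 4)·I equals the remaining terms, so I = (1/5)·(exp(2*y)*sin(4*y)/2 - exp(2*y)*cos(4*y)).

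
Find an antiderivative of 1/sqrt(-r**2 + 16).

Substitute r = 4·sin(θ), so dr = 4·cos(θ) dθ and the radical becomes sqrt(-r**2 + 16) = 4·cos(θ) by the Pythagorean identity.
Integrate the resulting trig expression in θ, then back-substitute θ = asin(r/4), sin(θ) = r/4, cos(θ) = sqrt(-r**2 + 16)/4 (absorbing any constant into C).

asin(r/4) + C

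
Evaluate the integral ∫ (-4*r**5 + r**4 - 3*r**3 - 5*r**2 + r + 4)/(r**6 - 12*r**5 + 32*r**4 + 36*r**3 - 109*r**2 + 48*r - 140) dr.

-2203*log(r - 7)/150 + 2061*log(r - 5)/182 - log(r - 2)/2 - 5*log(r + 2)/42 - 3*log(r**2 + 1)/325 - 17*atan(r)/325 + C

Factor the denominator: (r - 7)*(r - 5)*(r - 2)*(r + 2)*(r**2 + 1).
Partial-fraction decomposition: -(6*r + 17)/(325*(r**2 + 1)) - 5/(42*(r + 2)) - 1/(2*(r - 2)) + 2061/(182*(r - 5)) - 2203/(150*(r - 7)).
Integrate each term; A/(r−a) gives A·log|r−a|; the (Br+D)/(r²+p²) term gives a log and an atan.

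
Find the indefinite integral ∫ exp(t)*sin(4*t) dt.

exp(t)*sin(4*t)/17 - 4*exp(t)*cos(4*t)/17 + C

Let I denote the integral. Integrate by parts with u = sin(4*t), dv = exp(t) dt, so v = exp(t): I = exp(t)*sin(4*t) − 4·∫ exp(t)*cos(4*t) dt.
Apply parts again with u = cos(4*t), dv = exp(t) dt: ∫ exp(t)*cos(4*t) dt = exp(t)*cos(4*t) + 4·I. Substituting back brings back I: I = exp(t)*sin(4*t) - 4*exp(t)*cos(4*t) − 16·I.
Solving for I: (1 + 16)·I equals the remaining terms, so I = (1/17)·(exp(t)*sin(4*t) - 4*exp(t)*cos(4*t)).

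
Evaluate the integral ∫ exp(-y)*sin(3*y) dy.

Let I denote the integral. Integrate by parts with u = sin(3*y), dv = exp(-y) dy, so v = -exp(-y): I = -exp(-y)*sin(3*y) + 3·∫ exp(-y)*cos(3*y) dy.
Apply parts again with u = cos(3*y), dv = exp(-y) dy: ∫ exp(-y)*cos(3*y) dy = -exp(-y)*cos(3*y) − 3·I. Substituting back brings back I: I = -exp(-y)*sin(3*y) - 3*exp(-y)*cos(3*y) − 9·I.
Solving for I: (1 + 9)·I equals the remaining terms, so I = (1/10)·(-exp(-y)*sin(3*y) - 3*exp(-y)*cos(3*y)).

-exp(-y)*sin(3*y)/10 - 3*exp(-y)*cos(3*y)/10 + C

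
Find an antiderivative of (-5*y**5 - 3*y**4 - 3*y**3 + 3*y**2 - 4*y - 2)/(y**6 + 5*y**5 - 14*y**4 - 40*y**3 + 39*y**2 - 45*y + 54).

-763*log(y - 3)/540 + log(y - 1)/8 + 109*log(y + 3)/72 - 5110*log(y + 6)/999 - 41*log(y**2 + 1)/740 - 13*atan(y)/370 + C

Factor the denominator: (y - 3)*(y - 1)*(y + 3)*(y + 6)*(y**2 + 1).
Partial-fraction decomposition: -(41*y + 13)/(370*(y**2 + 1)) - 5110/(999*(y + 6)) + 109/(72*(y + 3)) + 1/(8*(y - 1)) - 763/(540*(y - 3)).
Integrate each term; A/(y−a) gives A·log|y−a|; the (By+D)/(y²+p²) term gives a log and an atan.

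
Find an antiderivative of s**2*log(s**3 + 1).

s**3*log(s**3 + 1)/3 - s**3/3 + log(s**3 + 1)/3 + C

Let u = s**3 + 1, so du = (3*s**2) ds.
The integral becomes (1/3)·∫ log(u) du; integrate by parts with u′=log(u), dv′=du.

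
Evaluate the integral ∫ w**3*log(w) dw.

w**4*log(w)/4 - w**4/16 + C

Use integration by parts with u = log(w), dv = w**3 dw.
Then du = 1/w dw and v = w**4/4.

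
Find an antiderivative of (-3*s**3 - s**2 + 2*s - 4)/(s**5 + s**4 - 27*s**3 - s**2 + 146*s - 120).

-34*log(s - 4)/63 + 2*log(s - 2)/5 - log(s - 1)/12 - 31*log(s + 3)/140 + 4*log(s + 5)/9 + C

Factor the denominator: (s - 4)*(s - 2)*(s - 1)*(s + 3)*(s + 5).
Partial-fraction decomposition: 4/(9*(s + 5)) - 31/(140*(s + 3)) - 1/(12*(s - 1)) + 2/(5*(s - 2)) - 34/(63*(s - 4)).
Integrate each term: A/(s−a) contributes A·log|s−a|.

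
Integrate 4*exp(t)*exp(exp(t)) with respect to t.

4*exp(exp(t)) + C

Let u = exp(t), so du = (exp(t)) dt.
Rewriting, the integral becomes 4·∫ e^u du = 4·e^u.
Substituting back, u = exp(t).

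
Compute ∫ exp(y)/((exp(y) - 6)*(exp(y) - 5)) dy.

Let u = e^y, du = e^y dy.
The integral becomes ∫ du/((u-6)(u-5)); decompose into partial fractions.

log(exp(y) - 6) - log(exp(y) - 5) + C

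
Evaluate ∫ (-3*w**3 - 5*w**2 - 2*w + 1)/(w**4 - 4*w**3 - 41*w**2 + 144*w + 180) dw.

Factor the denominator: (w - 6)*(w - 5)*(w + 1)*(w + 6).
Partial-fraction decomposition: -481/(660*(w + 6)) + 1/(210*(w + 1)) + 509/(66*(w - 5)) - 839/(84*(w - 6)).
Integrate each term: A/(w−a) contributes A·log|w−a|.

-839*log(w - 6)/84 + 509*log(w - 5)/66 + log(w + 1)/210 - 481*log(w + 6)/660 + C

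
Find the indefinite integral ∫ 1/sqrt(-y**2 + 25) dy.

Substitute y = 5·sin(θ), so dy = 5·cos(θ) dθ and the radical becomes sqrt(-y**2 + 25) = 5·cos(θ) by the Pythagorean identity.
Integrate the resulting trig expression in θ, then back-substitute θ = asin(y/5), sin(θ) = y/5, cos(θ) = sqrt(-y**2 + 25)/5 (absorbing any constant into C).

asin(y/5) + C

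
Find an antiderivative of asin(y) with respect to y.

Use integration by parts with u = arcsin(y), dv = dy.
Then du = 1/sqrt(-y**2 + 1) dy.

y*asin(y) + sqrt(-y**2 + 1) + C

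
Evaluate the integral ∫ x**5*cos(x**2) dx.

Let u = x², du = 2x dx; rewrite as (1/2)∫ u^2·cos(1u) du.
Now integrate by parts 2 times.

x**4*sin(x**2)/2 + x**2*cos(x**2) - sin(x**2) + C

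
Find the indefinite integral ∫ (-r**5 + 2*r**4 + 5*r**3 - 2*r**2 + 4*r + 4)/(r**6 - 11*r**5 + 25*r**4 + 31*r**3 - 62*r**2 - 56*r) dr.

-log(r)/14 - 863*log(r - 7)/560 + 17*log(r - 4)/50 + 11*log(r - 2)/45 + 101*log(r + 1)/3600 + 1/(30*r + 30) + C

Factor the denominator: r*(r - 7)*(r - 4)*(r - 2)*(r + 1)**2.
Partial-fraction decomposition: 101/(3600*(r + 1)) - 1/(30*(r + 1)**2) + 11/(45*(r - 2)) + 17/(50*(r - 4)) - 863/(560*(r - 7)) - 1/(14*r).
Integrate each term; A/(r−a) gives A·log|r−a|; A/(r−a)² gives −A/(r−a).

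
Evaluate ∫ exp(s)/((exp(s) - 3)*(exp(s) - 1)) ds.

log(exp(s) - 3)/2 - log(exp(s) - 1)/2 + C

Let u = e^s, du = e^s ds.
The integral becomes ∫ du/((u-3)(u-1)); decompose into partial fractions.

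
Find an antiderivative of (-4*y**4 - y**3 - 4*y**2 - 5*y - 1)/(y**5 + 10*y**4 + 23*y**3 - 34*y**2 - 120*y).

log(y)/120 - 33*log(y - 2)/140 - 319*log(y + 3)/30 + 335*log(y + 4)/8 - 2451*log(y + 5)/70 + C

Factor the denominator: y*(y - 2)*(y + 3)*(y + 4)*(y + 5).
Partial-fraction decomposition: -2451/(70*(y + 5)) + 335/(8*(y + 4)) - 319/(30*(y + 3)) - 33/(140*(y - 2)) + 1/(120*y).
Integrate each term: A/(y−a) contributes A·log|y−a|.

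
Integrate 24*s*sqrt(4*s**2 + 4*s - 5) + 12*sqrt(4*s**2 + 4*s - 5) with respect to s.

2*(4*s**2 + 4*s - 5)**(3/2) + C

Let u = 4*s**2 + 4*s - 5, so du = (8*s + 4) ds.
Rewriting, the integral becomes 3·∫ √u du = 3·(2/3)u^(3/2).
Substituting back, u = 4*s**2 + 4*s - 5.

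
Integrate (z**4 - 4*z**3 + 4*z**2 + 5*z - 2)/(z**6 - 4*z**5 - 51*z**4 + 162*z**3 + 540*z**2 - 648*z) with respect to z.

Factor the denominator: z*(z - 6)**2*(z - 1)*(z + 3)*(z + 6).
Partial-fraction decomposition: -71/(567*(z + 6)) + 52/(729*(z + 3)) + 1/(175*(z - 1)) + 3287/(72900*(z - 6)) + 151/(810*(z - 6)**2) + 1/(324*z).
Integrate each term; A/(z−a) gives A·log|z−a|; A/(z−a)² gives −A/(z−a).

log(z)/324 + 3287*log(z - 6)/72900 + log(z - 1)/175 + 52*log(z + 3)/729 - 71*log(z + 6)/567 - 151/(810*z - 4860) + C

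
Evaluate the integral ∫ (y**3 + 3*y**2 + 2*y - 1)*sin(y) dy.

-y**3*cos(y) + 3*y**2*sin(y) - 3*y**2*cos(y) + 6*y*sin(y) + 4*y*cos(y) - 4*sin(y) + 7*cos(y) + C

Use integration by parts with u = y**3 + 3*y**2 + 2*y - 1, dv = sin(y) dy, so v = -cos(y).
Apply parts 3 times (tabular method): alternate signs, differentiate u down to 0, integrate dv up.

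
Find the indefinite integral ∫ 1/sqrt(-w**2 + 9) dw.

asin(w/3) + C

Substitute w = 3·sin(θ), so dw = 3·cos(θ) dθ and the radical becomes sqrt(-w**2 + 9) = 3·cos(θ) by the Pythagorean identity.
Integrate the resulting trig expression in θ, then back-substitute θ = asin(w/3), sin(θ) = w/3, cos(θ) = sqrt(-w**2 + 9)/3 (absorbing any constant into C).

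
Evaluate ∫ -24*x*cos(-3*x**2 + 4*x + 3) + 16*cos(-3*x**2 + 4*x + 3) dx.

Let u = 3*x**2 - 4*x - 3, so du = (6*x - 4) dx.
Rewriting, the integral becomes -4·∫ cos(u) du = -4·sin(u).
Substituting back, u = 3*x**2 - 4*x - 3.

4*sin(-3*x**2 + 4*x + 3) + C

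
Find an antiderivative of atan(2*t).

t*atan(2*t) - log(4*t**2 + 1)/4 + C

Use integration by parts with u = arctan(2*t), dv = dt.
Then du = 2/(4*t**2 + 1) dt.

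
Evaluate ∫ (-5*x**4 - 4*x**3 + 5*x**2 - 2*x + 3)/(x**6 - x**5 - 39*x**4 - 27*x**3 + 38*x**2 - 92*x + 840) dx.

Factor the denominator: (x - 7)*(x - 2)*(x + 3)*(x + 5)*(x**2 + 4).
Partial-fraction decomposition: (3729*x - 39670)/(159848*(x**2 + 4)) + 829/(1624*(x + 5)) - 243/(1300*(x + 3)) + 93/(1400*(x - 2)) - 4381/(10600*(x - 7)).
Integrate each term; A/(x−a) gives A·log|x−a|; the (Bx+D)/(x²+p²) term gives a log and an atan.

-4381*log(x - 7)/10600 + 93*log(x - 2)/1400 - 243*log(x + 3)/1300 + 829*log(x + 5)/1624 + 3729*log(x**2 + 4)/319696 - 19835*atan(x/2)/159848 + C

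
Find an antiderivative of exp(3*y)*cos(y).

exp(3*y)*sin(y)/10 + 3*exp(3*y)*cos(y)/10 + C

Let I denote the integral. Integrate by parts with u = cos(y), dv = exp(3*y) dy, so v = exp(3*y)/3: I = exp(3*y)*cos(y)/3 + (1/3)·∫ exp(3*y)*sin(y) dy.
Apply parts again with u = sin(y), dv = exp(3*y) dy: ∫ exp(3*y)*sin(y) dy = exp(3*y)*sin(y)/3 − (1/3)·I. Substituting back brings back I: I = exp(3*y)*sin(y)/9 + exp(3*y)*cos(y)/3 − (1/9)·I.
Solving for I: (1 + 1/9)·I equals the remaining terms, so I = (9/10)·(exp(3*y)*sin(y)/9 + exp(3*y)*cos(y)/3).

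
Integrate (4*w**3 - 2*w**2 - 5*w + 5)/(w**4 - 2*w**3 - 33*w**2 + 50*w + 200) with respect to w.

43*log(w - 5)/7 - 209*log(w - 4)/54 - 25*log(w + 2)/126 + 52*log(w + 5)/27 + C

Factor the denominator: (w - 5)*(w - 4)*(w + 2)*(w + 5).
Partial-fraction decomposition: 52/(27*(w + 5)) - 25/(126*(w + 2)) - 209/(54*(w - 4)) + 43/(7*(w - 5)).
Integrate each term: A/(w−a) contributes A·log|w−a|.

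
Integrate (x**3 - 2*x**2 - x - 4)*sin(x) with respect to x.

-x**3*cos(x) + 3*x**2*sin(x) + 2*x**2*cos(x) - 4*x*sin(x) + 7*x*cos(x) - 7*sin(x) + C

Use integration by parts with u = x**3 - 2*x**2 - x - 4, dv = sin(x) dx, so v = -cos(x).
Apply parts 3 times (tabular method): alternate signs, differentiate u down to 0, integrate dv up.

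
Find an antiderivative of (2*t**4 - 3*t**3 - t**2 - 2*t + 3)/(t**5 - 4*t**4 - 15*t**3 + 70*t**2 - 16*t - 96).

Factor the denominator: (t - 4)*(t - 3)*(t - 2)*(t + 1)*(t + 4).
Partial-fraction decomposition: 233/(336*(t + 4)) - 1/(20*(t + 1)) + 1/(12*(t - 2)) - 69/(28*(t - 3)) + 299/(80*(t - 4)).
Integrate each term: A/(t−a) contributes A·log|t−a|.

299*log(t - 4)/80 - 69*log(t - 3)/28 + log(t - 2)/12 - log(t + 1)/20 + 233*log(t + 4)/336 + C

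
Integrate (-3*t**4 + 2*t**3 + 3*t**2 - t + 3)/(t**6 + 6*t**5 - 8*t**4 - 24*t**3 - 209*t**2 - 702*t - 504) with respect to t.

-593*log(t - 4)/8250 - log(t + 1)/150 - 47*log(t + 2)/390 + 1933*log(t + 7)/4785 - 19313*log(t**2 + 9)/188500 - 4159*atan(t/3)/94250 + C

Factor the denominator: (t - 4)*(t + 1)*(t + 2)*(t + 7)*(t**2 + 9).
Partial-fraction decomposition: -(19313*t + 12477)/(94250*(t**2 + 9)) + 1933/(4785*(t + 7)) - 47/(390*(t + 2)) - 1/(150*(t + 1)) - 593/(8250*(t - 4)).
Integrate each term; A/(t−a) gives A·log|t−a|; the (Bt+D)/(t²+p²) term gives a log and an atan.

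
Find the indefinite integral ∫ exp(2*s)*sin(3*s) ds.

2*exp(2*s)*sin(3*s)/13 - 3*exp(2*s)*cos(3*s)/13 + C

Let I denote the integral. Integrate by parts with u = sin(3*s), dv = exp(2*s) ds, so v = exp(2*s)/2: I = exp(2*s)*sin(3*s)/2 − (3/2)·∫ exp(2*s)*cos(3*s) ds.
Apply parts again with u = cos(3*s), dv = exp(2*s) ds: ∫ exp(2*s)*cos(3*s) ds = exp(2*s)*cos(3*s)/2 + (3/2)·I. Substituting back brings back I: I = exp(2*s)*sin(3*s)/2 - 3*exp(2*s)*cos(3*s)/4 − (9/4)·I.
Solving for I: (1 + 9/4)·I equals the remaining terms, so I = (4/13)·(exp(2*s)*sin(3*s)/2 - 3*exp(2*s)*cos(3*s)/4).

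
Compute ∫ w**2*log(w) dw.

Use integration by parts with u = log(w), dv = w**2 dw.
Then du = 1/w dw and v = w**3/3.

w**3*log(w)/3 - w**3/9 + C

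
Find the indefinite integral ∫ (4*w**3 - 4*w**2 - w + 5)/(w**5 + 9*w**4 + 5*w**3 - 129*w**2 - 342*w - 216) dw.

193*log(w - 4)/2450 + log(w + 1)/50 + 1867*log(w + 3)/882 - 997*log(w + 6)/450 + 68/(21*w + 63) + C

Factor the denominator: (w - 4)*(w + 1)*(w + 3)**2*(w + 6).
Partial-fraction decomposition: -997/(450*(w + 6)) + 1867/(882*(w + 3)) - 68/(21*(w + 3)**2) + 1/(50*(w + 1)) + 193/(2450*(w - 4)).
Integrate each term; A/(w−a) gives A·log|w−a|; A/(w−a)² gives −A/(w−a).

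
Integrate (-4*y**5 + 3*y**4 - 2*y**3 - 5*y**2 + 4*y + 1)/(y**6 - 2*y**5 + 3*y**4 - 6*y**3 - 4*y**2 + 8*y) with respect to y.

log(y)/8 - 107*log(y - 2)/48 + 3*log(y - 1)/10 - log(y + 1)/30 - 173*log(y**2 + 4)/160 - 7*atan(y/2)/16 + C

Factor the denominator: y*(y - 2)*(y - 1)*(y + 1)*(y**2 + 4).
Partial-fraction decomposition: -(173*y + 70)/(80*(y**2 + 4)) - 1/(30*(y + 1)) + 3/(10*(y - 1)) - 107/(48*(y - 2)) + 1/(8*y).
Integrate each term; A/(y−a) gives A·log|y−a|; the (By+D)/(y²+p²) term gives a log and an atan.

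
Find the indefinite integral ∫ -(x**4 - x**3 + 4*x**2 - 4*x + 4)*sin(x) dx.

x**4*cos(x) - 4*x**3*sin(x) - x**3*cos(x) + 3*x**2*sin(x) - 8*x**2*cos(x) + 16*x*sin(x) + 2*x*cos(x) - 2*sin(x) + 20*cos(x) + C

Use integration by parts with u = x**4 - x**3 + 4*x**2 - 4*x + 4, dv = -sin(x) dx, so v = cos(x).
Apply parts 4 times (tabular method): alternate signs, differentiate u down to 0, integrate dv up.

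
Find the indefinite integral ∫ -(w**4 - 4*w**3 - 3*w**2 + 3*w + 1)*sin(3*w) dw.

Use integration by parts with u = w**4 - 4*w**3 - 3*w**2 + 3*w + 1, dv = -sin(3*w) dw, so v = cos(3*w)/3.
Apply parts 4 times (tabular method): alternate signs, differentiate u down to 0, integrate dv up.

w**4*cos(3*w)/3 - 4*w**3*sin(3*w)/9 - 4*w**3*cos(3*w)/3 + 4*w**2*sin(3*w)/3 - 13*w**2*cos(3*w)/9 + 26*w*sin(3*w)/27 + 17*w*cos(3*w)/9 - 17*sin(3*w)/27 + 53*cos(3*w)/81 + C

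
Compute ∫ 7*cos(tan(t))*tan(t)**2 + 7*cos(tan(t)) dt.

7*sin(tan(t)) + C

Let u = tan(t), so du = (tan(t)**2 + 1) dt.
Rewriting, the integral becomes 7·∫ cos(u) du = 7·sin(u).
Substituting back, u = tan(t).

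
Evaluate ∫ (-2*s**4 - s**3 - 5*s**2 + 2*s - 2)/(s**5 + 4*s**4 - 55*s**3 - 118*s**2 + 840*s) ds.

Factor the denominator: s*(s - 5)*(s - 4)*(s + 6)*(s + 7).
Partial-fraction decomposition: -1180/(231*(s + 7)) + 257/(66*(s + 6)) + 65/(44*(s - 4)) - 373/(165*(s - 5)) - 1/(420*s).
Integrate each term: A/(s−a) contributes A·log|s−a|.

-log(s)/420 - 373*log(s - 5)/165 + 65*log(s - 4)/44 + 257*log(s + 6)/66 - 1180*log(s + 7)/231 + C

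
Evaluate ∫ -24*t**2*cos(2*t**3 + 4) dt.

-4*sin(2*t**3 + 4) + C

Let u = 2*t**3 + 4, so du = (6*t**2) dt.
Rewriting, the integral becomes -4·∫ cos(u) du = -4·sin(u).
Substituting back, u = 2*t**3 + 4.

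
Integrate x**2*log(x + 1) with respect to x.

x**3*log(x + 1)/3 - x**3/9 + x**2/6 - x/3 + log(x + 1)/3 + C

Use integration by parts with u = log(x + 1), dv = x**2 dx.
Then du = 1/(x + 1) dx and v = x**3/3.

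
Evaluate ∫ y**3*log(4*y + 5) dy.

Use integration by parts with u = log(4*y + 5), dv = y**3 dy.
Then du = 4/(4*y + 5) dy and v = y**4/4.

y**4*log(4*y + 5)/4 - y**4/16 + 5*y**3/48 - 25*y**2/128 + 125*y/256 - 625*log(4*y + 5)/1024 + C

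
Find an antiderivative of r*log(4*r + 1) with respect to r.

r**2*log(4*r + 1)/2 - r**2/4 + r/8 - log(4*r + 1)/32 + C

Use integration by parts with u = log(4*r + 1), dv = r dr.
Then du = 4/(4*r + 1) dr and v = r**2/2.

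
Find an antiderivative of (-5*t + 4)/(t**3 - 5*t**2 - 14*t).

-2*log(t)/7 - 31*log(t - 7)/63 + 7*log(t + 2)/9 + C

Factor the denominator: t*(t - 7)*(t + 2).
Partial-fraction decomposition: 7/(9*(t + 2)) - 31/(63*(t - 7)) - 2/(7*t).
Integrate each term: A/(t−a) contributes A·log|t−a|.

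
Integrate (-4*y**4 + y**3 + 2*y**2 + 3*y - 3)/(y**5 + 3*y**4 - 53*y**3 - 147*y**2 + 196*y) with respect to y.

-3*log(y)/196 - 9145*log(y - 7)/6468 + log(y - 1)/240 + 357*log(y + 4)/220 - 3291*log(y + 7)/784 + C

Factor the denominator: y*(y - 7)*(y - 1)*(y + 4)*(y + 7).
Partial-fraction decomposition: -3291/(784*(y + 7)) + 357/(220*(y + 4)) + 1/(240*(y - 1)) - 9145/(6468*(y - 7)) - 3/(196*y).
Integrate each term: A/(y−a) contributes A·log|y−a|.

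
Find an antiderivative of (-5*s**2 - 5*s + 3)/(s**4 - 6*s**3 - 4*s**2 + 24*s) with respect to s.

log(s)/8 - 69*log(s - 6)/64 + 27*log(s - 2)/32 + 7*log(s + 2)/64 + C

Factor the denominator: s*(s - 6)*(s - 2)*(s + 2).
Partial-fraction decomposition: 7/(64*(s + 2)) + 27/(32*(s - 2)) - 69/(64*(s - 6)) + 1/(8*s).
Integrate each term: A/(s−a) contributes A·log|s−a|.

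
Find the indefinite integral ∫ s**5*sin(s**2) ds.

Let u = s², du = 2s ds; rewrite as (1/2)∫ u^2·sin(1u) du.
Now integrate by parts 2 times.

-s**4*cos(s**2)/2 + s**2*sin(s**2) + cos(s**2) + C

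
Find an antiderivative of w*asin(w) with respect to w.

w**2*asin(w)/2 + w*sqrt(-w**2 + 1)/4 - asin(w)/4 + C

Use integration by parts with u = arcsin(w), dv = w dw.
Then du = 1/sqrt(-w**2 + 1) dw.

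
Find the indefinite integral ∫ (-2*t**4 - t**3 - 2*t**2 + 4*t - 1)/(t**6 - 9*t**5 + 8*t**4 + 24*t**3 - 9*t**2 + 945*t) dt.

Factor the denominator: t*(t - 7)*(t - 5)*(t + 3)*(t**2 + 9).
Partial-fraction decomposition: (2345*t + 726)/(26622*(t**2 + 9)) + 83/(2160*(t + 3)) + 703/(1360*(t - 5)) - 652/(1015*(t - 7)) - 1/(945*t).
Integrate each term; A/(t−a) gives A·log|t−a|; the (Bt+D)/(t²+p²) term gives a log and an atan.

-log(t)/945 - 652*log(t - 7)/1015 + 703*log(t - 5)/1360 + 83*log(t + 3)/2160 + 2345*log(t**2 + 9)/53244 + 121*atan(t/3)/13311 + C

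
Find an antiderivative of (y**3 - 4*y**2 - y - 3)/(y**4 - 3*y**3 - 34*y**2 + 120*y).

Factor the denominator: y*(y - 5)*(y - 4)*(y + 6).
Partial-fraction decomposition: 119/(220*(y + 6)) + 7/(40*(y - 4)) + 17/(55*(y - 5)) - 1/(40*y).
Integrate each term: A/(y−a) contributes A·log|y−a|.

-log(y)/40 + 17*log(y - 5)/55 + 7*log(y - 4)/40 + 119*log(y + 6)/220 + C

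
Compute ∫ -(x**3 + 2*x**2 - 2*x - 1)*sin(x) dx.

x**3*cos(x) - 3*x**2*sin(x) + 2*x**2*cos(x) - 4*x*sin(x) - 8*x*cos(x) + 8*sin(x) - 5*cos(x) + C

Use integration by parts with u = x**3 + 2*x**2 - 2*x - 1, dv = -sin(x) dx, so v = cos(x).
Apply parts 3 times (tabular method): alternate signs, differentiate u down to 0, integrate dv up.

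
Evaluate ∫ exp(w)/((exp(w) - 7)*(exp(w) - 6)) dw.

log(exp(w) - 7) - log(exp(w) - 6) + C

Let u = e^w, du = e^w dw.
The integral becomes ∫ du/((u-7)(u-6)); decompose into partial fractions.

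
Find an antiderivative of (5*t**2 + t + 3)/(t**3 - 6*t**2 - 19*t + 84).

Factor the denominator: (t - 7)*(t - 3)*(t + 4).
Partial-fraction decomposition: 79/(77*(t + 4)) - 51/(28*(t - 3)) + 255/(44*(t - 7)).
Integrate each term: A/(t−a) contributes A·log|t−a|.

255*log(t - 7)/44 - 51*log(t - 3)/28 + 79*log(t + 4)/77 + C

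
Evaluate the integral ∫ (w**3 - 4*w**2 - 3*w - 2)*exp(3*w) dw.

Use integration by parts with u = w**3 - 4*w**2 - 3*w - 2, dv = exp(3*w) dw, so v = exp(3*w)/3.
Apply parts 3 times (tabular method): alternate signs, differentiate u down to 0, integrate dv up.

(9*w**3 - 45*w**2 + 3*w - 19)*exp(3*w)/27 + C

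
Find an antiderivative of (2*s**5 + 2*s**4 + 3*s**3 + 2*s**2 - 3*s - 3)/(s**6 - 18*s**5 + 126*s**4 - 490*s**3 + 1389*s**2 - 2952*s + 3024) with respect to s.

4391*log(s - 7)/232 - 4141*log(s - 4)/625 - 245*log(s - 3)/24 - 10091*log(s**2 + 9)/217500 - 7969*atan(s/3)/54375 + 923/(25*s - 100) + C

Factor the denominator: (s - 7)*(s - 4)**2*(s - 3)*(s**2 + 9).
Partial-fraction decomposition: -(10091*s + 47814)/(108750*(s**2 + 9)) - 245/(24*(s - 3)) - 4141/(625*(s - 4)) - 923/(25*(s - 4)**2) + 4391/(232*(s - 7)).
Integrate each term; A/(s−a) gives A·log|s−a|; the (Bs+D)/(s²+p²) term gives a log and an atan.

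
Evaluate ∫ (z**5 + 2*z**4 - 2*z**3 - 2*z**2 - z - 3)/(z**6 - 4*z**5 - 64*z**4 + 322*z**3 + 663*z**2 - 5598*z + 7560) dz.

Factor the denominator: (z - 6)*(z - 4)*(z - 3)**2*(z + 5)*(z + 7).
Partial-fraction decomposition: 11413/(28600*(z + 7)) - 1673/(12672*(z + 5)) + 12219/(3200*(z - 3)) + 109/(80*(z - 3)**2) - 1369/(198*(z - 4)) + 1095/(286*(z - 6)).
Integrate each term; A/(z−a) gives A·log|z−a|; A/(z−a)² gives −A/(z−a).

1095*log(z - 6)/286 - 1369*log(z - 4)/198 + 12219*log(z - 3)/3200 - 1673*log(z + 5)/12672 + 11413*log(z + 7)/28600 - 109/(80*z - 240) + C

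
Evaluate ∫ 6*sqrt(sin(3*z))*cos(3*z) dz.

4*sin(3*z)**(3/2)/3 + C

Let u = sin(3*z), so du = (3*cos(3*z)) dz.
Rewriting, the integral becomes 2·∫ √u du = 2·(2/3)u^(3/2).
Substituting back, u = sin(3*z).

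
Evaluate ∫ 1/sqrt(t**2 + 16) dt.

log(t + sqrt(t**2 + 16)) + C

Substitute t = 4·tan(θ), so dt = 4·sec(θ)^2 dθ and the radical becomes sqrt(t**2 + 16) = 4·sec(θ) by the Pythagorean identity.
Integrate the resulting trig expression in θ, then back-substitute tan(θ) = t/4, sec(θ) = sqrt(t**2 + 16)/4 (absorbing any constant into C).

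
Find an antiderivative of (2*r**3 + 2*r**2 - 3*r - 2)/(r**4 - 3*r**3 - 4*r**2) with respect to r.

Factor the denominator: r**2*(r - 4)*(r + 1).
Partial-fraction decomposition: -1/(5*(r + 1)) + 73/(40*(r - 4)) + 3/(8*r) + 1/(2*r**2).
Integrate each term; A/(r−a) gives A·log|r−a|; A/(r−a)² gives −A/(r−a).

3*log(r)/8 + 73*log(r - 4)/40 - log(r + 1)/5 - 1/(2*r) + C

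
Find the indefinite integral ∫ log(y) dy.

y*log(y) - y + C

Use integration by parts with u = log(y), dv = dy.
Then du = 1/y dy and v = y.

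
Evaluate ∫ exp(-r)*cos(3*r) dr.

3*exp(-r)*sin(3*r)/10 - exp(-r)*cos(3*r)/10 + C

Let I denote the integral. Integrate by parts with u = cos(3*r), dv = exp(-r) dr, so v = -exp(-r): I = -exp(-r)*cos(3*r) − 3·∫ exp(-r)*sin(3*r) dr.
Apply parts again with u = sin(3*r), dv = exp(-r) dr: ∫ exp(-r)*sin(3*r) dr = -exp(-r)*sin(3*r) + 3·I. Substituting back brings back I: I = 3*exp(-r)*sin(3*r) - exp(-r)*cos(3*r) − 9·I.
Solving for I: (1 + 9)·I equals the remaining terms, so I = (1/10)·(3*exp(-r)*sin(3*r) - exp(-r)*cos(3*r)).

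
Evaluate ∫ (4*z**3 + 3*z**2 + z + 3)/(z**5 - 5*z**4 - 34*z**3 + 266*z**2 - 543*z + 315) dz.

583*log(z - 5)/192 - 1129*log(z - 3)/400 - 11*log(z - 1)/128 - 1229*log(z + 7)/9600 + 141/(40*z - 120) + C

Factor the denominator: (z - 5)*(z - 3)**2*(z - 1)*(z + 7).
Partial-fraction decomposition: -1229/(9600*(z + 7)) - 11/(128*(z - 1)) - 1129/(400*(z - 3)) - 141/(40*(z - 3)**2) + 583/(192*(z - 5)).
Integrate each term; A/(z−a) gives A·log|z−a|; A/(z−a)² gives −A/(z−a).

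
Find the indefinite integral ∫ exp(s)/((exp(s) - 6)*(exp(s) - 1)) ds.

Let u = e^s, du = e^s ds.
The integral becomes ∫ du/((u-6)(u-1)); decompose into partial fractions.

log(exp(s) - 6)/5 - log(exp(s) - 1)/5 + C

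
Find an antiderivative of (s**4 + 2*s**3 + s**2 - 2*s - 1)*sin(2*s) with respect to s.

Use integration by parts with u = s**4 + 2*s**3 + s**2 - 2*s - 1, dv = sin(2*s) ds, so v = -cos(2*s)/2.
Apply parts 4 times (tabular method): alternate signs, differentiate u down to 0, integrate dv up.

-s**4*cos(2*s)/2 + s**3*sin(2*s) - s**3*cos(2*s) + 3*s**2*sin(2*s)/2 + s**2*cos(2*s) - s*sin(2*s) + 5*s*cos(2*s)/2 - 5*sin(2*s)/4 + C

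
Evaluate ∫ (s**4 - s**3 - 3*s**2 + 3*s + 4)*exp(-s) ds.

Use integration by parts with u = s**4 - s**3 - 3*s**2 + 3*s + 4, dv = exp(-s) ds, so v = -exp(-s).
Apply parts 4 times (tabular method): alternate signs, differentiate u down to 0, integrate dv up.

(-s**4 - 3*s**3 - 6*s**2 - 15*s - 19)*exp(-s) + C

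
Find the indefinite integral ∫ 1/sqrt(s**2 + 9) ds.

log(s + sqrt(s**2 + 9)) + C

Substitute s = 3·tan(θ), so ds = 3·sec(θ)^2 dθ and the radical becomes sqrt(s**2 + 9) = 3·sec(θ) by the Pythagorean identity.
Integrate the resulting trig expression in θ, then back-substitute tan(θ) = s/3, sec(θ) = sqrt(s**2 + 9)/3 (absorbing any constant into C).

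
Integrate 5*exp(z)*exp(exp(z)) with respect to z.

Let u = exp(z), so du = (exp(z)) dz.
Rewriting, the integral becomes 5·∫ e^u du = 5·e^u.
Substituting back, u = exp(z).

5*exp(exp(z)) + C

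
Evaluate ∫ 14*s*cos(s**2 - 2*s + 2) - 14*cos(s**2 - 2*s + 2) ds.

7*sin(s**2 - 2*s + 2) + C

Let u = s**2 - 2*s + 2, so du = (2*s - 2) ds.
Rewriting, the integral becomes 7·∫ cos(u) du = 7·sin(u).
Substituting back, u = s**2 - 2*s + 2.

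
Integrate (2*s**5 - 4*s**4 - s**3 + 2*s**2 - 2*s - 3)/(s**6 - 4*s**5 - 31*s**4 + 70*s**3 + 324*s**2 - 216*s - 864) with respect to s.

3403*log(s - 6)/1728 - 327*log(s - 4)/392 - 7*log(s - 2)/800 + 37*log(s + 2)/64 + 9773*log(s + 3)/33075 + 254/(105*s + 315) + C

Factor the denominator: (s - 6)*(s - 4)*(s - 2)*(s + 2)*(s + 3)**2.
Partial-fraction decomposition: 9773/(33075*(s + 3)) - 254/(105*(s + 3)**2) + 37/(64*(s + 2)) - 7/(800*(s - 2)) - 327/(392*(s - 4)) + 3403/(1728*(s - 6)).
Integrate each term; A/(s−a) gives A·log|s−a|; A/(s−a)² gives −A/(s−a).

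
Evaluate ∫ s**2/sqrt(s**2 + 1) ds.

Substitute s = tan(θ), so ds = sec(θ)^2 dθ and the radical becomes sqrt(s**2 + 1) = sec(θ) by the Pythagorean identity.
Integrate the resulting trig expression in θ, then back-substitute tan(θ) = s, sec(θ) = sqrt(s**2 + 1) (absorbing any constant into C).

s*sqrt(s**2 + 1)/2 - log(s + sqrt(s**2 + 1))/2 + C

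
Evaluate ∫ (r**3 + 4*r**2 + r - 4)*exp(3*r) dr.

Use integration by parts with u = r**3 + 4*r**2 + r - 4, dv = exp(3*r) dr, so v = exp(3*r)/3.
Apply parts 3 times (tabular method): alternate signs, differentiate u down to 0, integrate dv up.

(3*r**3 + 9*r**2 - 3*r - 11)*exp(3*r)/9 + C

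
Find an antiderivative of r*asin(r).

r**2*asin(r)/2 + r*sqrt(-r**2 + 1)/4 - asin(r)/4 + C

Use integration by parts with u = arcsin(r), dv = r dr.
Then du = 1/sqrt(-r**2 + 1) dr.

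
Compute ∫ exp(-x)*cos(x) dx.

Let I denote the integral. Integrate by parts with u = cos(x), dv = exp(-x) dx, so v = -exp(-x): I = -exp(-x)*cos(x) − ∫ exp(-x)*sin(x) dx.
Apply parts again with u = sin(x), dv = exp(-x) dx: ∫ exp(-x)*sin(x) dx = -exp(-x)*sin(x) + I. Substituting back brings back I: I = exp(-x)*sin(x) - exp(-x)*cos(x) − I.
Solving for I: (1 + 1)·I equals the remaining terms, so I = (1/2)·(exp(-x)*sin(x) - exp(-x)*cos(x)).

exp(-x)*sin(x)/2 - exp(-x)*cos(x)/2 + C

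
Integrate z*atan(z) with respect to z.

z**2*atan(z)/2 - z/2 + atan(z)/2 + C

Use integration by parts with u = arctan(z), dv = z dz.
Then du = 1/(z**2 + 1) dz.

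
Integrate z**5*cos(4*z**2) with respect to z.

z**4*sin(4*z**2)/8 + z**2*cos(4*z**2)/16 - sin(4*z**2)/64 + C

Let u = z², du = 2z dz; rewrite as (1/2)∫ u^2·cos(4u) du.
Now integrate by parts 2 times.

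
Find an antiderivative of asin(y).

Use integration by parts with u = arcsin(y), dv = dy.
Then du = 1/sqrt(-y**2 + 1) dy.

y*asin(y) + sqrt(-y**2 + 1) + C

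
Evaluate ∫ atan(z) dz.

Use integration by parts with u = arctan(z), dv = dz.
Then du = 1/(z**2 + 1) dz.

z*atan(z) - log(z**2 + 1)/2 + C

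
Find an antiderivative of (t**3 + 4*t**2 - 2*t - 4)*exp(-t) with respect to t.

Use integration by parts with u = t**3 + 4*t**2 - 2*t - 4, dv = exp(-t) dt, so v = -exp(-t).
Apply parts 3 times (tabular method): alternate signs, differentiate u down to 0, integrate dv up.

(-t**3 - 7*t**2 - 12*t - 8)*exp(-t) + C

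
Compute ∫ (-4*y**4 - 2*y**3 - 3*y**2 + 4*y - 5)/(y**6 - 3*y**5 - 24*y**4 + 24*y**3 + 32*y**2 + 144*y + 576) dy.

Factor the denominator: (y - 6)*(y - 3)*(y + 2)*(y + 4)*(y**2 + 4).
Partial-fraction decomposition: 3*(5*y - 11)/(208*(y**2 + 4)) + 193/(560*(y + 4)) - 73/(640*(y + 2)) + 398/(1365*(y - 3)) - 1141/(1920*(y - 6)).
Integrate each term; A/(y−a) gives A·log|y−a|; the (By+D)/(y²+p²) term gives a log and an atan.

-1141*log(y - 6)/1920 + 398*log(y - 3)/1365 - 73*log(y + 2)/640 + 193*log(y + 4)/560 + 15*log(y**2 + 4)/416 - 33*atan(y/2)/416 + C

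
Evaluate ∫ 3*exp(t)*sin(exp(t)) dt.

-3*cos(exp(t)) + C

Let u = exp(t), so du = (exp(t)) dt.
Rewriting, the integral becomes 3·∫ sin(u) du = 3·-cos(u).
Substituting back, u = exp(t).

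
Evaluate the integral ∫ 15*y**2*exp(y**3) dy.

5*exp(y**3) + C

Let u = y**3, so du = (3*y**2) dy.
Rewriting, the integral becomes 5·∫ e^u du = 5·e^u.
Substituting back, u = y**3.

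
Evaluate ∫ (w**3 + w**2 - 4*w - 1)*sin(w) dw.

-w**3*cos(w) + 3*w**2*sin(w) - w**2*cos(w) + 2*w*sin(w) + 10*w*cos(w) - 10*sin(w) + 3*cos(w) + C

Use integration by parts with u = w**3 + w**2 - 4*w - 1, dv = sin(w) dw, so v = -cos(w).
Apply parts 3 times (tabular method): alternate signs, differentiate u down to 0, integrate dv up.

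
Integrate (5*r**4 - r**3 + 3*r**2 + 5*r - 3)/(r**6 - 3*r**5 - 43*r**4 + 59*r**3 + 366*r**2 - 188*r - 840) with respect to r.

Factor the denominator: (r - 7)*(r - 3)*(r - 2)*(r + 2)**2*(r + 5).
Partial-fraction decomposition: -157/(288*(r + 5)) + 9551/(32400*(r + 2)) - 29/(180*(r + 2)**2) + 13/(80*(r - 2)) - 417/(800*(r - 3)) + 3947/(6480*(r - 7)).
Integrate each term; A/(r−a) gives A·log|r−a|; A/(r−a)² gives −A/(r−a).

3947*log(r - 7)/6480 - 417*log(r - 3)/800 + 13*log(r - 2)/80 + 9551*log(r + 2)/32400 - 157*log(r + 5)/288 + 29/(180*r + 360) + C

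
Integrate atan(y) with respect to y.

y*atan(y) - log(y**2 + 1)/2 + C

Use integration by parts with u = arctan(y), dv = dy.
Then du = 1/(y**2 + 1) dy.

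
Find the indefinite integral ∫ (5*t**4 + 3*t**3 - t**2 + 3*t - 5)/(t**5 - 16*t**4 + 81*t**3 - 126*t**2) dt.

log(t)/588 + 13001*log(t - 7)/196 - 7105*log(t - 6)/108 + 481*log(t - 3)/108 - 5/(126*t) + C

Factor the denominator: t**2*(t - 7)*(t - 6)*(t - 3).
Partial-fraction decomposition: 481/(108*(t - 3)) - 7105/(108*(t - 6)) + 13001/(196*(t - 7)) + 1/(588*t) + 5/(126*t**2).
Integrate each term; A/(t−a) gives A·log|t−a|; A/(t−a)² gives −A/(t−a).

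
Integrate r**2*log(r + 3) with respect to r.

Use integration by parts with u = log(r + 3), dv = r**2 dr.
Then du = 1/(r + 3) dr and v = r**3/3.

r**3*log(r + 3)/3 - r**3/9 + r**2/2 - 3*r + 9*log(r + 3) + C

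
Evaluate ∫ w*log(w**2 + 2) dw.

w**2*log(w**2 + 2)/2 - w**2/2 + log(w**2 + 2) + C

Let u = w**2 + 2, so du = (2*w) dw.
The integral becomes (1/2)·∫ log(u) du; integrate by parts with u′=log(u), dv′=du.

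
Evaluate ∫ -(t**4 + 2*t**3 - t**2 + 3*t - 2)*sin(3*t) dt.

t**4*cos(3*t)/3 - 4*t**3*sin(3*t)/9 + 2*t**3*cos(3*t)/3 - 2*t**2*sin(3*t)/3 - 7*t**2*cos(3*t)/9 + 14*t*sin(3*t)/27 + 5*t*cos(3*t)/9 - 5*sin(3*t)/27 - 40*cos(3*t)/81 + C

Use integration by parts with u = t**4 + 2*t**3 - t**2 + 3*t - 2, dv = -sin(3*t) dt, so v = cos(3*t)/3.
Apply parts 4 times (tabular method): alternate signs, differentiate u down to 0, integrate dv up.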